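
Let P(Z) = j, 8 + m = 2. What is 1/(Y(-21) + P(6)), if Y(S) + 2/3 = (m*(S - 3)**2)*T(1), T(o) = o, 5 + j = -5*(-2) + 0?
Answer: -3/10355 ≈ -0.00028971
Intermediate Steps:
m = -6 (m = -8 + 2 = -6)
j = 5 (j = -5 + (-5*(-2) + 0) = -5 + (10 + 0) = -5 + 10 = 5)
P(Z) = 5
Y(S) = -2/3 - 6*(-3 + S)**2 (Y(S) = -2/3 - 6*(S - 3)**2*1 = -2/3 - 6*(-3 + S)**2*1 = -2/3 - 6*(-3 + S)**2)
1/(Y(-21) + P(6)) = 1/((-2/3 - 6*(-3 - 21)**2) + 5) = 1/((-2/3 - 6*(-24)**2) + 5) = 1/((-2/3 - 6*576) + 5) = 1/((-2/3 - 3456) + 5) = 1/(-10370/3 + 5) = 1/(-10355/3) = -3/10355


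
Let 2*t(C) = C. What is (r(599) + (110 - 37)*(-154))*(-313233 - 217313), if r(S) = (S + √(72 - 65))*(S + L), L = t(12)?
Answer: -186302819538 - 320980330*√7 ≈ -1.8715e+11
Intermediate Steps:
t(C) = C/2
L = 6 (L = (½)*12 = 6)
r(S) = (6 + S)*(S + √7) (r(S) = (S + √(72 - 65))*(S + 6) = (S + √7)*(6 + S) = (6 + S)*(S + √7))
(r(599) + (110 - 37)*(-154))*(-313233 - 217313) = ((599² + 6*599 + 6*√7 + 599*√7) + (110 - 37)*(-154))*(-313233 - 217313) = ((358801 + 3594 + 6*√7 + 599*√7) + 73*(-154))*(-530546) = ((362395 + 605*√7) - 11242)*(-530546) = (351153 + 605*√7)*(-530546) = -186302819538 - 320980330*√7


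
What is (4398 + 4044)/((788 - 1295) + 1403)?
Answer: 603/64 ≈ 9.4219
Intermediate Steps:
(4398 + 4044)/((788 - 1295) + 1403) = 8442/(-507 + 1403) = 8442/896 = 8442*(1/896) = 603/64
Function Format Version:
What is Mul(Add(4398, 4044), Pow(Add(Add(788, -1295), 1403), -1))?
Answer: Rational(603, 64) ≈ 9.4219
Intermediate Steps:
Mul(Add(4398, 4044), Pow(Add(Add(788, -1295), 1403), -1)) = Mul(8442, Pow(Add(-507, 1403), -1)) = Mul(8442, Pow(896, -1)) = Mul(8442, Rational(1, 896)) = Rational(603, 64)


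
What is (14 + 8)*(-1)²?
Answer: 22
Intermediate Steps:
(14 + 8)*(-1)² = 22*1 = 22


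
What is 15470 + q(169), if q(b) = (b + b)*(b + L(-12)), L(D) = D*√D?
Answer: 72592 - 8112*I*√3 ≈ 72592.0 - 14050.0*I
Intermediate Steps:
L(D) = D^(3/2)
q(b) = 2*b*(b - 24*I*√3) (q(b) = (b + b)*(b + (-12)^(3/2)) = (2*b)*(b - 24*I*√3) = 2*b*(b - 24*I*√3))
15470 + q(169) = 15470 + 2*169*(169 - 24*I*√3) = 15470 + (57122 - 8112*I*√3) = 72592 - 8112*I*√3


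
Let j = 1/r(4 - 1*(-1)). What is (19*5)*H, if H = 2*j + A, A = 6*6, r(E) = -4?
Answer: 6745/2 ≈ 3372.5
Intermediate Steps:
A = 36
j = -1/4 (j = 1/(-4) = -1/4 ≈ -0.25000)
H = 71/2 (H = 2*(-1/4) + 36 = -1/2 + 36 = 71/2 ≈ 35.500)
(19*5)*H = (19*5)*(71/2) = 95*(71/2) = 6745/2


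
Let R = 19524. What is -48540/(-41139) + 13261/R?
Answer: 55305157/29748068 ≈ 1.8591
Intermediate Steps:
-48540/(-41139) + 13261/R = -48540/(-41139) + 13261/19524 = -48540*(-1/41139) + 13261*(1/19524) = 16180/13713 + 13261/19524 = 55305157/29748068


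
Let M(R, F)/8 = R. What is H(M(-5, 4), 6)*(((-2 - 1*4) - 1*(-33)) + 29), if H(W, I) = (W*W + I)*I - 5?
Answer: 539336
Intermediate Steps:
M(R, F) = 8*R
H(W, I) = -5 + I*(I + W²) (H(W, I) = (W² + I)*I - 5 = (I + W²)*I - 5 = I*(I + W²) - 5 = -5 + I*(I + W²))
H(M(-5, 4), 6)*(((-2 - 1*4) - 1*(-33)) + 29) = (-5 + 6² + 6*(8*(-5))²)*(((-2 - 1*4) - 1*(-33)) + 29) = (-5 + 36 + 6*(-40)²)*(((-2 - 4) + 33) + 29) = (-5 + 36 + 6*1600)*((-6 + 33) + 29) = (-5 + 36 + 9600)*(27 + 29) = 9631*56 = 539336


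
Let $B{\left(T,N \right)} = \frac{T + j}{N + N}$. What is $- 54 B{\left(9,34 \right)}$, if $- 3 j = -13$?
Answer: $- \frac{180}{17} \approx -10.588$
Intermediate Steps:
$j = \frac{13}{3}$ ($j = \left(- \frac{1}{3}\right) \left(-13\right) = \frac{13}{3} \approx 4.3333$)
$B{\left(T,N \right)} = \frac{\frac{13}{3} + T}{2 N}$ ($B{\left(T,N \right)} = \frac{T + \frac{13}{3}}{N + N} = \frac{\frac{13}{3} + T}{2 N}$)
$- 54 B{\left(9,34 \right)} = - 54 \frac{13 + 3 \cdot 9}{6 \cdot 34} = - 54 \cdot \frac{1}{6} \cdot \frac{1}{34} \left(13 + 27\right) = - 54 \cdot \frac{1}{6} \cdot \frac{1}{34} \cdot 40 = \left(-54\right) \frac{10}{51} = - \frac{180}{17}$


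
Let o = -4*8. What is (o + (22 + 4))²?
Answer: 36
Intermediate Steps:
o = -32
(o + (22 + 4))² = (-32 + (22 + 4))² = (-32 + 26)² = (-6)² = 36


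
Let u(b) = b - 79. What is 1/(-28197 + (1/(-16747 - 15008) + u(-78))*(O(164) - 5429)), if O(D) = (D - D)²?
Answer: 31755/26171079209 ≈ 1.2134e-6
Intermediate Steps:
O(D) = 0 (O(D) = 0² = 0)
u(b) = -79 + b
1/(-28197 + (1/(-16747 - 15008) + u(-78))*(O(164) - 5429)) = 1/(-28197 + (1/(-16747 - 15008) + (-79 - 78))*(0 - 5429)) = 1/(-28197 + (1/(-31755) - 157)*(-5429)) = 1/(-28197 + (-1/31755 - 157)*(-5429)) = 1/(-28197 - 4985536/31755*(-5429)) = 1/(-28197 + 27066474944/31755) = 1/(26171079209/31755) = 31755/26171079209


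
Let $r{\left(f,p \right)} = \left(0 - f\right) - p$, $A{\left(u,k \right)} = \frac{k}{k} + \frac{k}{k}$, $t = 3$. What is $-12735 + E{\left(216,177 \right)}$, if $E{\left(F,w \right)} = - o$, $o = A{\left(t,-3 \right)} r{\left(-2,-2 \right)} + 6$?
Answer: $-12749$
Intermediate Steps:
$A{\left(u,k \right)} = 2$ ($A{\left(u,k \right)} = 1 + 1 = 2$)
$r{\left(f,p \right)} = - f - p$
$o = 14$ ($o = 2 \left(\left(-1\right) \left(-2\right) - -2\right) + 6 = 2 \left(2 + 2\right) + 6 = 2 \cdot 4 + 6 = 8 + 6 = 14$)
$E{\left(F,w \right)} = -14$ ($E{\left(F,w \right)} = \left(-1\right) 14 = -14$)
$-12735 + E{\left(216,177 \right)} = -12735 - 14 = -12749$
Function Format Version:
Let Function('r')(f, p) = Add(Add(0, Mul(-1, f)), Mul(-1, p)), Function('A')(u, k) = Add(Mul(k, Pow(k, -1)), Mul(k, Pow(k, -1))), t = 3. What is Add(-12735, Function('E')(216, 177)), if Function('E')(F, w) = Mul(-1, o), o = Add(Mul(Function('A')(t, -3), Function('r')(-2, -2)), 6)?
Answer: -12749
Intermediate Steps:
Function('A')(u, k) = 2 (Function('A')(u, k) = Add(1, 1) = 2)
Function('r')(f, p) = Add(Mul(-1, f), Mul(-1, p))
o = 14 (o = Add(Mul(2, Add(Mul(-1, -2), Mul(-1, -2))), 6) = Add(Mul(2, Add(2, 2)), 6) = Add(Mul(2, 4), 6) = Add(8, 6) = 14)
Function('E')(F, w) = -14 (Function('E')(F, w) = Mul(-1, 14) = -14)
Add(-12735, Function('E')(216, 177)) = Add(-12735, -14) = -12749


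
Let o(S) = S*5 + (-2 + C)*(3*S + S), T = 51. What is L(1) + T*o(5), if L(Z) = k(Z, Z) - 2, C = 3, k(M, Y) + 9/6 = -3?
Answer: 4577/2 ≈ 2288.5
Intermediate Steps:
k(M, Y) = -9/2 (k(M, Y) = -3/2 - 3 = -9/2)
L(Z) = -13/2 (L(Z) = -9/2 - 2 = -13/2)
o(S) = 9*S (o(S) = S*5 + (-2 + 3)*(3*S + S) = 5*S + 1*(4*S) = 5*S + 4*S = 9*S)
L(1) + T*o(5) = -13/2 + 51*(9*5) = -13/2 + 51*45 = -13/2 + 2295 = 4577/2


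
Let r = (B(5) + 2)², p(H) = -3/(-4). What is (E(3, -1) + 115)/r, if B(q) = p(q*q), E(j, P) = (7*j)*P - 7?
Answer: 1392/121 ≈ 11.504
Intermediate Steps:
p(H) = ¾ (p(H) = -3*(-¼) = ¾)
E(j, P) = -7 + 7*P*j (E(j, P) = 7*P*j - 7 = -7 + 7*P*j)
B(q) = ¾
r = 121/16 (r = (¾ + 2)² = (11/4)² = 121/16 ≈ 7.5625)
(E(3, -1) + 115)/r = ((-7 + 7*(-1)*3) + 115)/(121/16) = 16*((-7 - 21) + 115)/121 = 16*(-28 + 115)/121 = (16/121)*87 = 1392/121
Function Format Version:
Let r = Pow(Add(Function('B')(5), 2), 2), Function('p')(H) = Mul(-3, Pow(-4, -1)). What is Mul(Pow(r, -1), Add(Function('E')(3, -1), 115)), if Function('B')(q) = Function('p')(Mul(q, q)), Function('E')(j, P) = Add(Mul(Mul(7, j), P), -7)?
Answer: Rational(1392, 121) ≈ 11.504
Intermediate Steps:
Function('p')(H) = Rational(3, 4) (Function('p')(H) = Mul(-3, Rational(-1, 4)) = Rational(3, 4))
Function('E')(j, P) = Add(-7, Mul(7, P, j)) (Function('E')(j, P) = Add(Mul(7, P, j), -7) = Add(-7, Mul(7, P, j)))
Function('B')(q) = Rational(3, 4)
r = Rational(121, 16) (r = Pow(Add(Rational(3, 4), 2), 2) = Pow(Rational(11, 4), 2) = Rational(121, 16) ≈ 7.5625)
Mul(Pow(r, -1), Add(Function('E')(3, -1), 115)) = Mul(Pow(Rational(121, 16), -1), Add(Add(-7, Mul(7, -1, 3)), 115)) = Mul(Rational(16, 121), Add(Add(-7, -21), 115)) = Mul(Rational(16, 121), Add(-28, 115)) = Mul(Rational(16, 121), 87) = Rational(1392, 121)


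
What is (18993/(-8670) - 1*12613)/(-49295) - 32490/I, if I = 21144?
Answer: -321478532563/251019013100 ≈ -1.2807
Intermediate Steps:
(18993/(-8670) - 1*12613)/(-49295) - 32490/I = (18993/(-8670) - 1*12613)/(-49295) - 32490/21144 = (18993*(-1/8670) - 12613)*(-1/49295) - 32490*1/21144 = (-6331/2890 - 12613)*(-1/49295) - 5415/3524 = -36457901/2890*(-1/49295) - 5415/3524 = 36457901/142462550 - 5415/3524 = -321478532563/251019013100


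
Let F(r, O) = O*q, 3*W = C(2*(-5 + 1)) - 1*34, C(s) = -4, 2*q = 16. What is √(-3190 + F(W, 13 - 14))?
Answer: I*√3198 ≈ 56.551*I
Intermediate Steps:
q = 8 (q = (½)*16 = 8)
W = -38/3 (W = (-4 - 1*34)/3 = (-4 - 34)/3 = (⅓)*(-38) = -38/3 ≈ -12.667)
F(r, O) = 8*O (F(r, O) = O*8 = 8*O)
√(-3190 + F(W, 13 - 14)) = √(-3190 + 8*(13 - 14)) = √(-3190 + 8*(-1)) = √(-3190 - 8) = √(-3198) = I*√3198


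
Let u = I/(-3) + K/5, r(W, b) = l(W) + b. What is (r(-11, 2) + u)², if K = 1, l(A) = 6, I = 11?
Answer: 4624/225 ≈ 20.551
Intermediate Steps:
r(W, b) = 6 + b
u = -52/15 (u = 11/(-3) + 1/5 = 11*(-⅓) + 1*(⅕) = -11/3 + ⅕ = -52/15 ≈ -3.4667)
(r(-11, 2) + u)² = ((6 + 2) - 52/15)² = (8 - 52/15)² = (68/15)² = 4624/225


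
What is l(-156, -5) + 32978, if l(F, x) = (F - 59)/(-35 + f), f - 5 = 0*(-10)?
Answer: 197911/6 ≈ 32985.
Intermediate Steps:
f = 5 (f = 5 + 0*(-10) = 5 + 0 = 5)
l(F, x) = 59/30 - F/30 (l(F, x) = (F - 59)/(-35 + 5) = (-59 + F)/(-30) = (-59 + F)*(-1/30) = 59/30 - F/30)
l(-156, -5) + 32978 = (59/30 - 1/30*(-156)) + 32978 = (59/30 + 26/5) + 32978 = 43/6 + 32978 = 197911/6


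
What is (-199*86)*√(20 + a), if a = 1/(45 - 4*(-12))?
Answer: -17114*√173073/93 ≈ -76557.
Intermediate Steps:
a = 1/93 (a = 1/(45 + 48) = 1/93 ≈ 0.010753)
(-199*86)*√(20 + a) = (-199*86)*√(20 + 1/93) = -17114*√173073/93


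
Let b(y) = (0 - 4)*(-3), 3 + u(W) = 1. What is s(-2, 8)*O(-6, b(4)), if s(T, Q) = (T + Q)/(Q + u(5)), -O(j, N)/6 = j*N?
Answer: 432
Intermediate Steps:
u(W) = -2 (u(W) = -3 + 1 = -2)
b(y) = 12 (b(y) = -4*(-3) = 12)
O(j, N) = -6*N*j (O(j, N) = -6*j*N = -6*N*j)
s(T, Q) = (Q + T)/(-2 + Q) (s(T, Q) = (T + Q)/(Q - 2) = (Q + T)/(-2 + Q))
s(-2, 8)*O(-6, b(4)) = ((8 - 2)/(-2 + 8))*(-6*12*(-6)) = (6/6)*432 = ((⅙)*6)*432 = 1*432 = 432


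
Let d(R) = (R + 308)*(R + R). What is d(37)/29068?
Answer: 12765/14534 ≈ 0.87829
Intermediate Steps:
d(R) = 2*R*(308 + R) (d(R) = (308 + R)*(2*R) = 2*R*(308 + R))
d(37)/29068 = (2*37*(308 + 37))/29068 = (2*37*345)*(1/29068) = 25530*(1/29068) = 12765/14534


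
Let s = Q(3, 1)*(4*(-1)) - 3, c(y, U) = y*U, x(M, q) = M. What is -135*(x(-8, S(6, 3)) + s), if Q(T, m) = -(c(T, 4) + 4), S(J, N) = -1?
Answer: -7155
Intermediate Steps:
c(y, U) = U*y
Q(T, m) = -4 - 4*T (Q(T, m) = -(4*T + 4) = -(4 + 4*T) = -4 - 4*T)
s = 61 (s = (-4 - 4*3)*(4*(-1)) - 3 = (-4 - 12)*(-4) - 3 = -16*(-4) - 3 = 64 - 3 = 61)
-135*(x(-8, S(6, 3)) + s) = -135*(-8 + 61) = -135*53 = -7155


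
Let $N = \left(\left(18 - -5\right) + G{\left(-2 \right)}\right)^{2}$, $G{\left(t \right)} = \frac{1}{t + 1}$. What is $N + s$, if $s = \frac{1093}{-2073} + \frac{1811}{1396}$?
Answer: $\frac{1402879847}{2893908} \approx 484.77$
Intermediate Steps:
$G{\left(t \right)} = \frac{1}{1 + t}$
$s = \frac{2228375}{2893908}$ ($s = 1093 \left(- \frac{1}{2073}\right) + 1811 \cdot \frac{1}{1396} = - \frac{1093}{2073} + \frac{1811}{1396} = \frac{2228375}{2893908} \approx 0.77002$)
$N = 484$ ($N = \left(\left(18 - -5\right) + \frac{1}{1 - 2}\right)^{2} = \left(\left(18 + 5\right) + \frac{1}{-1}\right)^{2} = \left(23 - 1\right)^{2} = 22^{2} = 484$)
$N + s = 484 + \frac{2228375}{2893908} = \frac{1402879847}{2893908}$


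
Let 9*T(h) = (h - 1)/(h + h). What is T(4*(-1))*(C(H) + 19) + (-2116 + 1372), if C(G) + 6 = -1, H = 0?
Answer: -4459/6 ≈ -743.17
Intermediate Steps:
C(G) = -7 (C(G) = -6 - 1 = -7)
T(h) = (-1 + h)/(18*h) (T(h) = ((h - 1)/(h + h))/9 = ((-1 + h)/((2*h)))/9 = ((-1 + h)*(1/(2*h)))/9 = ((-1 + h)/(2*h))/9 = (-1 + h)/(18*h))
T(4*(-1))*(C(H) + 19) + (-2116 + 1372) = ((-1 + 4*(-1))/(18*((4*(-1)))))*(-7 + 19) + (-2116 + 1372) = ((1/18)*(-1 - 4)/(-4))*12 - 744 = ((1/18)*(-1/4)*(-5))*12 - 744 = (5/72)*12 - 744 = 5/6 - 744 = -4459/6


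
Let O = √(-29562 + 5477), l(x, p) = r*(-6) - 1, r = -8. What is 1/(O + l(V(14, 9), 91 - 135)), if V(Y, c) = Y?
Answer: 47/26294 - I*√24085/26294 ≈ 0.0017875 - 0.0059022*I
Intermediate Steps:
l(x, p) = 47 (l(x, p) = -8*(-6) - 1 = 48 - 1 = 47)
O = I*√24085 (O = √(-24085) = I*√24085 ≈ 155.19*I)
1/(O + l(V(14, 9), 91 - 135)) = 1/(I*√24085 + 47) = 1/(47 + I*√24085)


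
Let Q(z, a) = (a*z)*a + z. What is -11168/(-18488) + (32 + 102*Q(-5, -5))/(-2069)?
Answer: 33458232/4781459 ≈ 6.9975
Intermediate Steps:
Q(z, a) = z + z*a² (Q(z, a) = z*a² + z = z + z*a²)
-11168/(-18488) + (32 + 102*Q(-5, -5))/(-2069) = -11168/(-18488) + (32 + 102*(-5*(1 + (-5)²)))/(-2069) = -11168*(-1/18488) + (32 + 102*(-5*(1 + 25)))*(-1/2069) = 1396/2311 + (32 + 102*(-5*26))*(-1/2069) = 1396/2311 + (32 + 102*(-130))*(-1/2069) = 1396/2311 + (32 - 13260)*(-1/2069) = 1396/2311 - 13228*(-1/2069) = 1396/2311 + 13228/2069 = 33458232/4781459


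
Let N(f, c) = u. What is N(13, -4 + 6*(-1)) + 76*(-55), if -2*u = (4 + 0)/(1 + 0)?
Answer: -4182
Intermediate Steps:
u = -2 (u = -(4 + 0)/(2*(1 + 0)) = -2/1 = -2 ≈ -2.0000)
N(f, c) = -2
N(13, -4 + 6*(-1)) + 76*(-55) = -2 + 76*(-55) = -2 - 4180 = -4182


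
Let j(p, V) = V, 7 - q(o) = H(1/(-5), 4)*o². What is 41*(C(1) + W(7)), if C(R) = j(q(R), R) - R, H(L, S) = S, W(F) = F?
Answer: 287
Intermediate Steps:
q(o) = 7 - 4*o²
C(R) = 0 (C(R) = R - R = 0)
41*(C(1) + W(7)) = 41*(0 + 7) = 41*7 = 287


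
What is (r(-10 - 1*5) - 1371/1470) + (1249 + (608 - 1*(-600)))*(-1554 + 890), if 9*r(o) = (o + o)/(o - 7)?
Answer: -26380526791/16170 ≈ -1.6314e+6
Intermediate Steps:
r(o) = 2*o/(9*(-7 + o)) (r(o) = ((o + o)/(o - 7))/9 = ((2*o)/(-7 + o))/9 = (2*o/(-7 + o))/9 = 2*o/(9*(-7 + o)))
(r(-10 - 1*5) - 1371/1470) + (1249 + (608 - 1*(-600)))*(-1554 + 890) = (2*(-10 - 1*5)/(9*(-7 + (-10 - 1*5))) - 1371/1470) + (1249 + (608 - 1*(-600)))*(-1554 + 890) = (2*(-10 - 5)/(9*(-7 + (-10 - 5))) - 1371*1/1470) + (1249 + (608 + 600))*(-664) = ((2/9)*(-15)/(-7 - 15) - 457/490) + (1249 + 1208)*(-664) = ((2/9)*(-15)/(-22) - 457/490) + 2457*(-664) = ((2/9)*(-15)*(-1/22) - 457/490) - 1631448 = (5/33 - 457/490) - 1631448 = -12631/16170 - 1631448 = -26380526791/16170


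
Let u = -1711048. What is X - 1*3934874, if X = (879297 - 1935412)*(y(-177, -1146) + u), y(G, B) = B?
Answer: 1808269831436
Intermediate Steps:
X = 1808273766310 (X = (879297 - 1935412)*(-1146 - 1711048) = -1056115*(-1712194) = 1808273766310)
X - 1*3934874 = 1808273766310 - 1*3934874 = 1808273766310 - 3934874 = 1808269831436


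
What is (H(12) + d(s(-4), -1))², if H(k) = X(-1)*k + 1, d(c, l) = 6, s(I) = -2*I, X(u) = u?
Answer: 25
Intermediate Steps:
H(k) = 1 - k (H(k) = -k + 1 = 1 - k)
(H(12) + d(s(-4), -1))² = ((1 - 1*12) + 6)² = ((1 - 12) + 6)² = (-11 + 6)² = (-5)² = 25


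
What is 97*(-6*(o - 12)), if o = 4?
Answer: 4656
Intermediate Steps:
97*(-6*(o - 12)) = 97*(-6*(4 - 12)) = 97*(-6*(-8)) = 97*48 = 4656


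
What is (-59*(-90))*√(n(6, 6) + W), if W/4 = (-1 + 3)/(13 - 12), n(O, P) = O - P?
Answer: 10620*√2 ≈ 15019.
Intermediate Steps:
W = 8 (W = 4*((-1 + 3)/(13 - 12)) = 4*(2/1) = 4*(2*1) = 4*2 = 8)
(-59*(-90))*√(n(6, 6) + W) = (-59*(-90))*√((6 - 1*6) + 8) = 5310*√((6 - 6) + 8) = 5310*√(0 + 8) = 5310*√8 = 5310*(2*√2) = 10620*√2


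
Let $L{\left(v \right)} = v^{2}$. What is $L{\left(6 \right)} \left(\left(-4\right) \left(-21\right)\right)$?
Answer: $3024$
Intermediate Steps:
$L{\left(6 \right)} \left(\left(-4\right) \left(-21\right)\right) = 6^{2} \left(\left(-4\right) \left(-21\right)\right) = 36 \cdot 84 = 3024$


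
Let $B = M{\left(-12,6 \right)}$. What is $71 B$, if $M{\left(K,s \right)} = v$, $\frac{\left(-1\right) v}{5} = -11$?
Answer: $3905$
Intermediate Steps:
$v = 55$ ($v = \left(-5\right) \left(-11\right) = 55$)
$M{\left(K,s \right)} = 55$
$B = 55$
$71 B = 71 \cdot 55 = 3905$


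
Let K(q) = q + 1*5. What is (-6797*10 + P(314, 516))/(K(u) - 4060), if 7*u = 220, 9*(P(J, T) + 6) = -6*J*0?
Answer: 475832/28165 ≈ 16.894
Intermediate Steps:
P(J, T) = -6 (P(J, T) = -6 + (-6*J*0)/9 = -6 + (⅑)*0 = -6 + 0 = -6)
u = 220/7 (u = (⅐)*220 = 220/7 ≈ 31.429)
K(q) = 5 + q (K(q) = q + 5 = 5 + q)
(-6797*10 + P(314, 516))/(K(u) - 4060) = (-6797*10 - 6)/((5 + 220/7) - 4060) = (-67970 - 6)/(255/7 - 4060) = -67976/(-28165/7) = -67976*(-7/28165) = 475832/28165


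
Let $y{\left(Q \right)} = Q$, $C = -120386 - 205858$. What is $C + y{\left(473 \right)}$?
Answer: $-325771$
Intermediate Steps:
$C = -326244$ ($C = -120386 - 205858 = -326244$)
$C + y{\left(473 \right)} = -326244 + 473 = -325771$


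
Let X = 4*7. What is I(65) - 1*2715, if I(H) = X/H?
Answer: -176447/65 ≈ -2714.6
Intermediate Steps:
X = 28
I(H) = 28/H
I(65) - 1*2715 = 28/65 - 1*2715 = 28*(1/65) - 2715 = 28/65 - 2715 = -176447/65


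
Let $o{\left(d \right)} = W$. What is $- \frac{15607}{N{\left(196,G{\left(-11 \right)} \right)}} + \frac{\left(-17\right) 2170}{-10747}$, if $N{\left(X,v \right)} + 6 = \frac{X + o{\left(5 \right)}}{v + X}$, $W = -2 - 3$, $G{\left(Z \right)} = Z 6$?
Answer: $\frac{21826423980}{6329983} \approx 3448.1$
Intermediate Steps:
$G{\left(Z \right)} = 6 Z$
$W = -5$ ($W = -2 - 3 = -5$)
$o{\left(d \right)} = -5$
$N{\left(X,v \right)} = -6 + \frac{-5 + X}{X + v}$ ($N{\left(X,v \right)} = -6 + \frac{X - 5}{v + X} = -6 + \frac{-5 + X}{X + v}$)
$- \frac{15607}{N{\left(196,G{\left(-11 \right)} \right)}} + \frac{\left(-17\right) 2170}{-10747} = - \frac{15607}{\frac{1}{196 + 6 \left(-11\right)} \left(-5 - 6 \cdot 6 \left(-11\right) - 980\right)} + \frac{\left(-17\right) 2170}{-10747} = - \frac{15607}{\frac{1}{196 - 66} \left(-5 - -396 - 980\right)} - - \frac{36890}{10747} = - \frac{15607}{\frac{1}{130} \left(-5 + 396 - 980\right)} + \frac{36890}{10747} = - \frac{15607}{\frac{1}{130} \left(-589\right)} + \frac{36890}{10747} = - \frac{15607}{- \frac{589}{130}} + \frac{36890}{10747} = \left(-15607\right) \left(- \frac{130}{589}\right) + \frac{36890}{10747} = \frac{2028910}{589} + \frac{36890}{10747} = \frac{21826423980}{6329983}$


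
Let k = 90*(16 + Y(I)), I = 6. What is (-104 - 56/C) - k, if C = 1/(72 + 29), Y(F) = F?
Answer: -7740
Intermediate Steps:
k = 1980 (k = 90*(16 + 6) = 90*22 = 1980)
C = 1/101 ≈ 0.0099010
(-104 - 56/C) - k = (-104 - 56/(1/101)) - 1*1980 = (-104 + 101*(-56)) - 1980 = (-104 - 5656) - 1980 = -5760 - 1980 = -7740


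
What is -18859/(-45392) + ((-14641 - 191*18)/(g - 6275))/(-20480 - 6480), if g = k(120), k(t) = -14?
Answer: 49949218203/120254358820 ≈ 0.41536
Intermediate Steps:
g = -14
-18859/(-45392) + ((-14641 - 191*18)/(g - 6275))/(-20480 - 6480) = -18859/(-45392) + ((-14641 - 191*18)/(-14 - 6275))/(-20480 - 6480) = -18859*(-1/45392) + ((-14641 - 3438)/(-6289))/(-26960) = 18859/45392 - 18079*(-1/6289)*(-1/26960) = 18859/45392 + (18079/6289)*(-1/26960) = 18859/45392 - 18079/169551440 = 49949218203/120254358820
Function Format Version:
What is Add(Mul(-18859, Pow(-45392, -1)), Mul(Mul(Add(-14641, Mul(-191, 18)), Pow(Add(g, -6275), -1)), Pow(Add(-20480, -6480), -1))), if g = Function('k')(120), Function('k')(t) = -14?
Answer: Rational(49949218203, 120254358820) ≈ 0.41536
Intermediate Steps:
g = -14
Add(Mul(-18859, Pow(-45392, -1)), Mul(Mul(Add(-14641, Mul(-191, 18)), Pow(Add(g, -6275), -1)), Pow(Add(-20480, -6480), -1))) = Add(Mul(-18859, Pow(-45392, -1)), Mul(Mul(Add(-14641, Mul(-191, 18)), Pow(Add(-14, -6275), -1)), Pow(Add(-20480, -6480), -1))) = Add(Mul(-18859, Rational(-1, 45392)), Mul(Mul(Add(-14641, -3438), Pow(-6289, -1)), Pow(-26960, -1))) = Add(Rational(18859, 45392), Mul(Mul(-18079, Rational(-1, 6289)), Rational(-1, 26960))) = Add(Rational(18859, 45392), Mul(Rational(18079, 6289), Rational(-1, 26960))) = Add(Rational(18859, 45392), Rational(-18079, 169551440)) = Rational(49949218203, 120254358820)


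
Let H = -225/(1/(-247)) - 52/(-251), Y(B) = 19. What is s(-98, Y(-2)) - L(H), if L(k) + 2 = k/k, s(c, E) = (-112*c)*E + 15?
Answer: 208560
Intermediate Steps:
H = 13949377/251 (H = -225/(-1/247) - 52*(-1/251) = -225*(-247) + 52/251 = 55575 + 52/251 = 13949377/251 ≈ 55575.)
s(c, E) = 15 - 112*E*c (s(c, E) = -112*E*c + 15 = 15 - 112*E*c)
L(k) = -1 (L(k) = -2 + k/k = -2 + 1 = -1)
s(-98, Y(-2)) - L(H) = (15 - 112*19*(-98)) - 1*(-1) = (15 + 208544) + 1 = 208559 + 1 = 208560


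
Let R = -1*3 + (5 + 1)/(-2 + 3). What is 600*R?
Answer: 1800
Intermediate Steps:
R = 3 (R = -3 + 6/1 = -3 + 6*1 = -3 + 6 = 3)
600*R = 600*3 = 1800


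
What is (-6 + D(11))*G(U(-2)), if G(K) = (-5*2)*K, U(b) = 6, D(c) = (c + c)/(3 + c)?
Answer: 1860/7 ≈ 265.71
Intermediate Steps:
D(c) = 2*c/(3 + c) (D(c) = (2*c)/(3 + c) = 2*c/(3 + c))
G(K) = -10*K
(-6 + D(11))*G(U(-2)) = (-6 + 2*11/(3 + 11))*(-10*6) = (-6 + 2*11/14)*(-60) = (-6 + 2*11*(1/14))*(-60) = (-6 + 11/7)*(-60) = -31/7*(-60) = 1860/7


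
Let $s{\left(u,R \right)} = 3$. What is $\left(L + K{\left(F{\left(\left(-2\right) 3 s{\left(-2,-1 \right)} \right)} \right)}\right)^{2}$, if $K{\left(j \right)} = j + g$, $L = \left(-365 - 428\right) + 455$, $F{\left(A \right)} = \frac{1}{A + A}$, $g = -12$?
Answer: $\frac{158785201}{1296} \approx 1.2252 \cdot 10^{5}$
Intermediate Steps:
$F{\left(A \right)} = \frac{1}{2 A}$
$L = -338$ ($L = -793 + 455 = -338$)
$K{\left(j \right)} = -12 + j$ ($K{\left(j \right)} = j - 12 = -12 + j$)
$\left(L + K{\left(F{\left(\left(-2\right) 3 s{\left(-2,-1 \right)} \right)} \right)}\right)^{2} = \left(-338 - \left(12 - \frac{1}{2 \left(-2\right) 3 \cdot 3}\right)\right)^{2} = \left(-338 - \left(12 - \frac{1}{2 \left(\left(-6\right) 3\right)}\right)\right)^{2} = \left(-338 - \left(12 - \frac{1}{2 \left(-18\right)}\right)\right)^{2} = \left(-338 + \left(-12 + \frac{1}{2} \left(- \frac{1}{18}\right)\right)\right)^{2} = \left(-338 - \frac{433}{36}\right)^{2} = \left(- \frac{12601}{36}\right)^{2} = \frac{158785201}{1296}$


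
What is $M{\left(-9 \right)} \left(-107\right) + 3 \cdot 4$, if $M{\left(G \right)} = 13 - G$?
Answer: $-2342$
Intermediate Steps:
$M{\left(-9 \right)} \left(-107\right) + 3 \cdot 4 = \left(13 - -9\right) \left(-107\right) + 3 \cdot 4 = \left(13 + 9\right) \left(-107\right) + 12 = 22 \left(-107\right) + 12 = -2354 + 12 = -2342$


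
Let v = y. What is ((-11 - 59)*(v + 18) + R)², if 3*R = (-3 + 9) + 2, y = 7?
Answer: 27478564/9 ≈ 3.0532e+6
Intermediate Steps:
v = 7
R = 8/3 (R = ((-3 + 9) + 2)/3 = (6 + 2)/3 = (⅓)*8 = 8/3 ≈ 2.6667)
((-11 - 59)*(v + 18) + R)² = ((-11 - 59)*(7 + 18) + 8/3)² = (-70*25 + 8/3)² = (-1750 + 8/3)² = (-5242/3)² = 27478564/9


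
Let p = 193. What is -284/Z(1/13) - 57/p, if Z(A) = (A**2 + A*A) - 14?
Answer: 2282120/114063 ≈ 20.008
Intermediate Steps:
Z(A) = -14 + 2*A**2 (Z(A) = (A**2 + A**2) - 14 = 2*A**2 - 14 = -14 + 2*A**2)
-284/Z(1/13) - 57/p = -284/(-14 + 2*(1/13)**2) - 57/193 = -284/(-14 + 2*(1/13)**2) - 57*1/193 = -284/(-14 + 2*(1/169)) - 57/193 = -284/(-14 + 2/169) - 57/193 = -284/(-2364/169) - 57/193 = -284*(-169/2364) - 57/193 = 11999/591 - 57/193 = 2282120/114063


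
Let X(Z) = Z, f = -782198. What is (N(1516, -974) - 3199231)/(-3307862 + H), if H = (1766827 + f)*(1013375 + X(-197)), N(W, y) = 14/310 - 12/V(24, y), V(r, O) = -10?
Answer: -123970153/38657043907625 ≈ -3.2069e-6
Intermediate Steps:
N(W, y) = 193/155 (N(W, y) = 14/310 - 12/(-10) = 14*(1/310) - 12*(-⅒) = 7/155 + 6/5 = 193/155)
H = 997604440962 (H = (1766827 - 782198)*(1013375 - 197) = 984629*1013178 = 997604440962)
(N(1516, -974) - 3199231)/(-3307862 + H) = (193/155 - 3199231)/(-3307862 + 997604440962) = -495880612/155/997601133100 = -495880612/155*1/997601133100 = -123970153/38657043907625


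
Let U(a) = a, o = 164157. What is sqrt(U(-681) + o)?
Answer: 6*sqrt(4541) ≈ 404.32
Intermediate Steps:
sqrt(U(-681) + o) = sqrt(-681 + 164157) = sqrt(163476) = 6*sqrt(4541)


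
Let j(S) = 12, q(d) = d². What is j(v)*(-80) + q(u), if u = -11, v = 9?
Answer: -839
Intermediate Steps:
j(v)*(-80) + q(u) = 12*(-80) + (-11)² = -960 + 121 = -839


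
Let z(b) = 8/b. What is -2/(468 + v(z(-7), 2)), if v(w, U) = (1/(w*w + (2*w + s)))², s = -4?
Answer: -119072/27865249 ≈ -0.0042731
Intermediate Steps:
v(w, U) = (-4 + w² + 2*w)⁻² (v(w, U) = (1/(w*w + (2*w - 4)))² = (1/(w² + (-4 + 2*w)))² = (1/(-4 + w² + 2*w))² = (-4 + w² + 2*w)⁻²)
-2/(468 + v(z(-7), 2)) = -2/(468 + (-4 + (8/(-7))² + 2*(8/(-7)))⁻²) = -2/(468 + (-4 + (8*(-⅐))² + 2*(8*(-⅐)))⁻²) = -2/(468 + (-4 + (-8/7)² + 2*(-8/7))⁻²) = -2/(468 + (-4 + 64/49 - 16/7)⁻²) = -2/(468 + (-244/49)⁻²) = -2/(468 + 2401/59536) = -2/27865249/59536 = -2*59536/27865249 = -119072/27865249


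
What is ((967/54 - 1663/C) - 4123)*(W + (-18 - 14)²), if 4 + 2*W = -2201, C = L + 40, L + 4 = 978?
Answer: 2942026297/9126 ≈ 3.2238e+5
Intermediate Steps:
L = 974 (L = -4 + 978 = 974)
C = 1014 (C = 974 + 40 = 1014)
W = -2205/2 (W = -2 + (½)*(-2201) = -2 - 2201/2 = -2205/2 ≈ -1102.5)
((967/54 - 1663/C) - 4123)*(W + (-18 - 14)²) = ((967/54 - 1663/1014) - 4123)*(-2205/2 + (-18 - 14)²) = ((967*(1/54) - 1663*1/1014) - 4123)*(-2205/2 + (-32)²) = ((967/54 - 1663/1014) - 4123)*(-2205/2 + 1024) = (74228/4563 - 4123)*(-157/2) = -18739021/4563*(-157/2) = 2942026297/9126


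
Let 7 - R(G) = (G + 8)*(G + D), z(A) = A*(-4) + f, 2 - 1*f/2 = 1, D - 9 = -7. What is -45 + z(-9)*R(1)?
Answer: -805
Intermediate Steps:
D = 2 (D = 9 - 7 = 2)
f = 2 (f = 4 - 2*1 = 4 - 2 = 2)
z(A) = 2 - 4*A (z(A) = A*(-4) + 2 = -4*A + 2 = 2 - 4*A)
R(G) = 7 - (2 + G)*(8 + G) (R(G) = 7 - (G + 8)*(G + 2) = 7 - (8 + G)*(2 + G) = 7 - (2 + G)*(8 + G))
-45 + z(-9)*R(1) = -45 + (2 - 4*(-9))*(-9 - 1*1² - 10*1) = -45 + (2 + 36)*(-9 - 1*1 - 10) = -45 + 38*(-9 - 1 - 10) = -45 + 38*(-20) = -45 - 760 = -805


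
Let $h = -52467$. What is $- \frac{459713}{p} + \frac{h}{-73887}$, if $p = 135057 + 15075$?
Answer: $- \frac{8696612929}{3697601028} \approx -2.352$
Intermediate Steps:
$p = 150132$
$- \frac{459713}{p} + \frac{h}{-73887} = - \frac{459713}{150132} - \frac{52467}{-73887} = \left(-459713\right) \frac{1}{150132} - - \frac{17489}{24629} = - \frac{459713}{150132} + \frac{17489}{24629} = - \frac{8696612929}{3697601028}$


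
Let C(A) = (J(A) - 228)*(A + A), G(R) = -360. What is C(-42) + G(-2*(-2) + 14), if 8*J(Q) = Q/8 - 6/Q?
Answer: 150765/8 ≈ 18846.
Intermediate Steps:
J(Q) = -3/(4*Q) + Q/64 (J(Q) = (Q/8 - 6/Q)/8 = (-6/Q + Q/8)/8 = -3/(4*Q) + Q/64)
C(A) = 2*A*(-228 + (-48 + A**2)/(64*A)) (C(A) = ((-48 + A**2)/(64*A) - 228)*(A + A) = (-228 + (-48 + A**2)/(64*A))*(2*A) = 2*A*(-228 + (-48 + A**2)/(64*A)))
C(-42) + G(-2*(-2) + 14) = (-3/2 - 456*(-42) + (1/32)*(-42)**2) - 360 = (-3/2 + 19152 + (1/32)*1764) - 360 = (-3/2 + 19152 + 441/8) - 360 = 153645/8 - 360 = 150765/8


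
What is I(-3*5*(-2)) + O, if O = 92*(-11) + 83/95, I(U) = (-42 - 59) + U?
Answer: -102802/95 ≈ -1082.1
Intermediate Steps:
I(U) = -101 + U
O = -96057/95 (O = -1012 + 83*(1/95) = -1012 + 83/95 = -96057/95 ≈ -1011.1)
I(-3*5*(-2)) + O = (-101 - 3*5*(-2)) - 96057/95 = (-101 - 15*(-2)) - 96057/95 = (-101 + 30) - 96057/95 = -71 - 96057/95 = -102802/95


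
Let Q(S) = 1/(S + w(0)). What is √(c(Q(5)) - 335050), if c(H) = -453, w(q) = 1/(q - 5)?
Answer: 7*I*√6847 ≈ 579.23*I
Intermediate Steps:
w(q) = 1/(-5 + q)
Q(S) = 1/(-⅕ + S) (Q(S) = 1/(S + 1/(-5 + 0)) = 1/(S + 1/(-5)) = 1/(S - ⅕) = 1/(-⅕ + S))
√(c(Q(5)) - 335050) = √(-453 - 335050) = √(-335503) = 7*I*√6847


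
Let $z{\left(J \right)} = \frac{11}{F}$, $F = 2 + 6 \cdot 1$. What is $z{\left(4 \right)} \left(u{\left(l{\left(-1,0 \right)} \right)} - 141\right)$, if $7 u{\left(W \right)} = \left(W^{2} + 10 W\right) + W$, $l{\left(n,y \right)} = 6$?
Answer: $- \frac{9735}{56} \approx -173.84$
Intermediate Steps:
$u{\left(W \right)} = \frac{W^{2}}{7} + \frac{11 W}{7}$ ($u{\left(W \right)} = \frac{\left(W^{2} + 10 W\right) + W}{7} = \frac{W^{2} + 11 W}{7} = \frac{W^{2}}{7} + \frac{11 W}{7}$)
$F = 8$ ($F = 2 + 6 = 8$)
$z{\left(J \right)} = \frac{11}{8}$
$z{\left(4 \right)} \left(u{\left(l{\left(-1,0 \right)} \right)} - 141\right) = \frac{11 \left(\frac{1}{7} \cdot 6 \left(11 + 6\right) - 141\right)}{8} = \frac{11 \left(\frac{1}{7} \cdot 6 \cdot 17 - 141\right)}{8} = \frac{11 \left(\frac{102}{7} - 141\right)}{8} = \frac{11}{8} \left(- \frac{885}{7}\right) = - \frac{9735}{56}$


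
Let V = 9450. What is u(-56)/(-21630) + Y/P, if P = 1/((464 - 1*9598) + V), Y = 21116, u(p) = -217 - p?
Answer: 20618507063/3090 ≈ 6.6727e+6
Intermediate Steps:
P = 1/316 (P = 1/((464 - 1*9598) + 9450) = 1/((464 - 9598) + 9450) = 1/(-9134 + 9450) = 1/316 ≈ 0.0031646)
u(-56)/(-21630) + Y/P = (-217 - 1*(-56))/(-21630) + 21116/(1/316) = (-217 + 56)*(-1/21630) + 21116*316 = -161*(-1/21630) + 6672656 = 23/3090 + 6672656 = 20618507063/3090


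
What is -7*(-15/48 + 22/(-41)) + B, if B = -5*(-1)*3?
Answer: 13739/656 ≈ 20.944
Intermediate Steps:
B = 15 (B = 5*3 = 15)
-7*(-15/48 + 22/(-41)) + B = -7*(-15/48 + 22/(-41)) + 15 = -7*(-15*1/48 + 22*(-1/41)) + 15 = -7*(-5/16 - 22/41) + 15 = -7*(-557/656) + 15 = 3899/656 + 15 = 13739/656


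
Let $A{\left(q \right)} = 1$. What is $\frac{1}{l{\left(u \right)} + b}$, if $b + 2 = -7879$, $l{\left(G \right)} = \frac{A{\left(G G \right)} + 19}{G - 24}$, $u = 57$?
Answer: $- \frac{33}{260053} \approx -0.0001269$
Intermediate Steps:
$l{\left(G \right)} = \frac{20}{-24 + G}$ ($l{\left(G \right)} = \frac{1 + 19}{G - 24} = \frac{20}{-24 + G}$)
$b = -7881$ ($b = -2 - 7879 = -7881$)
$\frac{1}{l{\left(u \right)} + b} = \frac{1}{\frac{20}{-24 + 57} - 7881} = \frac{1}{\frac{20}{33} - 7881} = \frac{1}{- \frac{260053}{33}} = - \frac{33}{260053}$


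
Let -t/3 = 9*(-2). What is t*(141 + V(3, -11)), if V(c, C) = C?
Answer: 7020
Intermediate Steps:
t = 54 (t = -27*(-2) = -3*(-18) = 54)
t*(141 + V(3, -11)) = 54*(141 - 11) = 54*130 = 7020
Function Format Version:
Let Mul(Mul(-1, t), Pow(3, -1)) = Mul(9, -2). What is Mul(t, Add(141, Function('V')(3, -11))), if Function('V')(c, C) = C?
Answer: 7020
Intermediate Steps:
t = 54 (t = Mul(-3, Mul(9, -2)) = Mul(-3, -18) = 54)
Mul(t, Add(141, Function('V')(3, -11))) = Mul(54, Add(141, -11)) = Mul(54, 130) = 7020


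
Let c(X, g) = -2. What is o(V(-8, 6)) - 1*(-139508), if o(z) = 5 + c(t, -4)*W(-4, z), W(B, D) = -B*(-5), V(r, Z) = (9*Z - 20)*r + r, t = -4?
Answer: 139553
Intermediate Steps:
V(r, Z) = r + r*(-20 + 9*Z) (V(r, Z) = (-20 + 9*Z)*r + r = r*(-20 + 9*Z) + r = r + r*(-20 + 9*Z))
W(B, D) = 5*B
o(z) = 45 (o(z) = 5 - 10*(-4) = 5 - 2*(-20) = 5 + 40 = 45)
o(V(-8, 6)) - 1*(-139508) = 45 - 1*(-139508) = 45 + 139508 = 139553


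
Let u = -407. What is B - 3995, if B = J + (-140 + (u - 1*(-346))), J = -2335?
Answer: -6531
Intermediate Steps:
B = -2536 (B = -2335 + (-140 + (-407 - 1*(-346))) = -2335 + (-140 + (-407 + 346)) = -2335 + (-140 - 61) = -2335 - 201 = -2536)
B - 3995 = -2536 - 3995 = -6531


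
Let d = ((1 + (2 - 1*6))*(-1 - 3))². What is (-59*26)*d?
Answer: -220896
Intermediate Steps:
d = 144 (d = ((1 + (2 - 6))*(-4))² = ((1 - 4)*(-4))² = (-3*(-4))² = 12² = 144)
(-59*26)*d = -59*26*144 = -1534*144 = -220896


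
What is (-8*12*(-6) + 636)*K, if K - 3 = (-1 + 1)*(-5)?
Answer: 3636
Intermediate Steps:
K = 3 (K = 3 + (-1 + 1)*(-5) = 3 + 0*(-5) = 3 + 0 = 3)
(-8*12*(-6) + 636)*K = (-8*12*(-6) + 636)*3 = (-96*(-6) + 636)*3 = (576 + 636)*3 = 1212*3 = 3636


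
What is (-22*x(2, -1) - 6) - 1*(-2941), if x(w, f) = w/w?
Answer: 2913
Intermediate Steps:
x(w, f) = 1
(-22*x(2, -1) - 6) - 1*(-2941) = (-22*1 - 6) - 1*(-2941) = (-22 - 6) + 2941 = -28 + 2941 = 2913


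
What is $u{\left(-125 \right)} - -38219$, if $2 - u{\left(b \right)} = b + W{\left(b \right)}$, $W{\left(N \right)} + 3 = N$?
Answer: $38474$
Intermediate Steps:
$W{\left(N \right)} = -3 + N$
$u{\left(b \right)} = 5 - 2 b$ ($u{\left(b \right)} = 2 - \left(b + \left(-3 + b\right)\right) = 2 - \left(-3 + 2 b\right) = 5 - 2 b$)
$u{\left(-125 \right)} - -38219 = \left(5 - -250\right) - -38219 = \left(5 + 250\right) + 38219 = 255 + 38219 = 38474$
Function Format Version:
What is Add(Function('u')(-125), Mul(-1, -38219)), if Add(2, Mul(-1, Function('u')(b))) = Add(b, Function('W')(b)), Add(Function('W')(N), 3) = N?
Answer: 38474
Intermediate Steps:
Function('W')(N) = Add(-3, N)
Function('u')(b) = Add(5, Mul(-2, b)) (Function('u')(b) = Add(2, Mul(-1, Add(b, Add(-3, b)))) = Add(2, Mul(-1, Add(-3, Mul(2, b)))) = Add(2, Add(3, Mul(-2, b))) = Add(5, Mul(-2, b)))
Add(Function('u')(-125), Mul(-1, -38219)) = Add(Add(5, Mul(-2, -125)), Mul(-1, -38219)) = Add(Add(5, 250), 38219) = Add(255, 38219) = 38474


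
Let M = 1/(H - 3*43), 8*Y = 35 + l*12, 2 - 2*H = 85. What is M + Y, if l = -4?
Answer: -4449/2728 ≈ -1.6309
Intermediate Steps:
H = -83/2 (H = 1 - 1/2*85 = 1 - 85/2 = -83/2 ≈ -41.500)
Y = -13/8 (Y = (35 - 4*12)/8 = (35 - 48)/8 = (1/8)*(-13) = -13/8 ≈ -1.6250)
M = -2/341 (M = 1/(-83/2 - 3*43) = 1/(-83/2 - 129) = 1/(-341/2) = -2/341 ≈ -0.0058651)
M + Y = -2/341 - 13/8 = -4449/2728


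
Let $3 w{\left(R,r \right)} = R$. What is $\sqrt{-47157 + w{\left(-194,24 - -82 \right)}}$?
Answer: $\frac{i \sqrt{424995}}{3} \approx 217.31 i$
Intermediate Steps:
$w{\left(R,r \right)} = \frac{R}{3}$
$\sqrt{-47157 + w{\left(-194,24 - -82 \right)}} = \sqrt{-47157 + \frac{1}{3} \left(-194\right)} = \sqrt{-47157 - \frac{194}{3}} = \sqrt{- \frac{141665}{3}} = \frac{i \sqrt{424995}}{3}$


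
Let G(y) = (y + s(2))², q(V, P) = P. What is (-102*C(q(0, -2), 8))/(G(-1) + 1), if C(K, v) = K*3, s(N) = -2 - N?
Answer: 306/13 ≈ 23.538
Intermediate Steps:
C(K, v) = 3*K
G(y) = (-4 + y)² (G(y) = (y + (-2 - 1*2))² = (y + (-2 - 2))² = (y - 4)² = (-4 + y)²)
(-102*C(q(0, -2), 8))/(G(-1) + 1) = (-306*(-2))/((-4 - 1)² + 1) = (-102*(-6))/((-5)² + 1) = 612/(25 + 1) = 612/26 = (1/26)*612 = 306/13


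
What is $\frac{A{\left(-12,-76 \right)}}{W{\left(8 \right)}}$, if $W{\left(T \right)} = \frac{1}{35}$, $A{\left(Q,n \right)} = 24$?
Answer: $840$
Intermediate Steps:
$W{\left(T \right)} = \frac{1}{35}$
$\frac{A{\left(-12,-76 \right)}}{W{\left(8 \right)}} = 24 \frac{1}{\frac{1}{35}} = 24 \cdot 35 = 840$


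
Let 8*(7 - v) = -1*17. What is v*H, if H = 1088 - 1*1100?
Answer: -219/2 ≈ -109.50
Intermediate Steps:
H = -12 (H = 1088 - 1100 = -12)
v = 73/8 (v = 7 - (-1)*17/8 = 7 - ⅛*(-17) = 7 + 17/8 = 73/8 ≈ 9.1250)
v*H = (73/8)*(-12) = -219/2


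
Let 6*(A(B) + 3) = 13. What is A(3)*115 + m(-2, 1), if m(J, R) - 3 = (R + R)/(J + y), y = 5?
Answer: -553/6 ≈ -92.167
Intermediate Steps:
m(J, R) = 3 + 2*R/(5 + J) (m(J, R) = 3 + (R + R)/(J + 5) = 3 + (2*R)/(5 + J) = 3 + 2*R/(5 + J))
A(B) = -⅚ (A(B) = -3 + (⅙)*13 = -3 + 13/6 = -⅚)
A(3)*115 + m(-2, 1) = -⅚*115 + (15 + 2*1 + 3*(-2))/(5 - 2) = -575/6 + (15 + 2 - 6)/3 = -575/6 + (⅓)*11 = -575/6 + 11/3 = -553/6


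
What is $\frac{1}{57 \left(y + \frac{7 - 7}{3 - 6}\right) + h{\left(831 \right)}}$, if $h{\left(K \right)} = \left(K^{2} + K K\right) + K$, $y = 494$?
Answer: $\frac{1}{1410111} \approx 7.0916 \cdot 10^{-7}$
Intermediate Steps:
$h{\left(K \right)} = K + 2 K^{2}$ ($h{\left(K \right)} = \left(K^{2} + K^{2}\right) + K = 2 K^{2} + K = K + 2 K^{2}$)
$\frac{1}{57 \left(y + \frac{7 - 7}{3 - 6}\right) + h{\left(831 \right)}} = \frac{1}{57 \left(494 + \frac{7 - 7}{3 - 6}\right) + 831 \left(1 + 2 \cdot 831\right)} = \frac{1}{57 \left(494 + \frac{1}{-3} \cdot 0\right) + 831 \left(1 + 1662\right)} = \frac{1}{57 \left(494 - 0\right) + 831 \cdot 1663} = \frac{1}{57 \left(494 + 0\right) + 1381953} = \frac{1}{57 \cdot 494 + 1381953} = \frac{1}{28158 + 1381953} = \frac{1}{1410111}$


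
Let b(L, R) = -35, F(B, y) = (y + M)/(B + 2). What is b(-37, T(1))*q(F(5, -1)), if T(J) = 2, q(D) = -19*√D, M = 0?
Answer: 95*I*√7 ≈ 251.35*I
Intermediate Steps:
F(B, y) = y/(2 + B) (F(B, y) = (y + 0)/(B + 2) = y/(2 + B))
b(-37, T(1))*q(F(5, -1)) = -(-665)*√(-1/(2 + 5)) = -(-665)*√(-1/7) = -(-665)*√(-1*⅐) = -(-665)*√(-⅐) = -(-665)*I*√7/7 = -(-95)*I*√7 = 95*I*√7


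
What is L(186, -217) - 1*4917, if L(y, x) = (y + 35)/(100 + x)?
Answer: -44270/9 ≈ -4918.9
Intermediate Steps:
L(y, x) = (35 + y)/(100 + x)
L(186, -217) - 1*4917 = (35 + 186)/(100 - 217) - 1*4917 = 221/(-117) - 4917 = -1/117*221 - 4917 = -17/9 - 4917 = -44270/9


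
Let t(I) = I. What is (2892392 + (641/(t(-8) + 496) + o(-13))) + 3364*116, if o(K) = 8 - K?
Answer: 1601927497/488 ≈ 3.2826e+6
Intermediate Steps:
(2892392 + (641/(t(-8) + 496) + o(-13))) + 3364*116 = (2892392 + (641/(-8 + 496) + (8 - 1*(-13)))) + 3364*116 = (2892392 + (641/488 + (8 + 13))) + 390224 = (2892392 + (641*(1/488) + 21)) + 390224 = (2892392 + (641/488 + 21)) + 390224 = (2892392 + 10889/488) + 390224 = 1411498185/488 + 390224 = 1601927497/488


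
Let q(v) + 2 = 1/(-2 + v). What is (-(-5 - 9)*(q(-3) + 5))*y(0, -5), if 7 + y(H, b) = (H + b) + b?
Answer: -3332/5 ≈ -666.40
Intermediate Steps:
q(v) = -2 + 1/(-2 + v)
y(H, b) = -7 + H + 2*b (y(H, b) = -7 + ((H + b) + b) = -7 + (H + 2*b) = -7 + H + 2*b)
(-(-5 - 9)*(q(-3) + 5))*y(0, -5) = (-(-5 - 9)*((5 - 2*(-3))/(-2 - 3) + 5))*(-7 + 0 + 2*(-5)) = (-(-14)*((5 + 6)/(-5) + 5))*(-7 + 0 - 10) = -(-14)*(-⅕*11 + 5)*(-17) = -(-14)*(-11/5 + 5)*(-17) = -(-14)*14/5*(-17) = -1*(-196/5)*(-17) = (196/5)*(-17) = -3332/5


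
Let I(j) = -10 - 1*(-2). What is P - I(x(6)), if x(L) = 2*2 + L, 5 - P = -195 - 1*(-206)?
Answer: 2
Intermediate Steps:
P = -6 (P = 5 - (-195 - 1*(-206)) = 5 - (-195 + 206) = 5 - 1*11 = 5 - 11 = -6)
x(L) = 4 + L
I(j) = -8 (I(j) = -10 + 2 = -8)
P - I(x(6)) = -6 - 1*(-8) = -6 + 8 = 2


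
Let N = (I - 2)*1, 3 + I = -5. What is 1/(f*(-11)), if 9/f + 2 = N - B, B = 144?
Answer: 52/33 ≈ 1.5758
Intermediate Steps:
I = -8 (I = -3 - 5 = -8)
N = -10 (N = (-8 - 2)*1 = -10*1 = -10)
f = -3/52 (f = 9/(-2 + (-10 - 1*144)) = 9/(-2 + (-10 - 144)) = 9/(-2 - 154) = 9/(-156) = 9*(-1/156) = -3/52 ≈ -0.057692)
1/(f*(-11)) = 1/(-3/52*(-11)) = 1/(33/52) = 52/33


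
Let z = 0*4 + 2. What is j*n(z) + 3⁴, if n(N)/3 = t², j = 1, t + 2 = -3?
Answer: 156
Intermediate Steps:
t = -5 (t = -2 - 3 = -5)
z = 2 (z = 0 + 2 = 2)
n(N) = 75 (n(N) = 3*(-5)² = 3*25 = 75)
j*n(z) + 3⁴ = 1*75 + 3⁴ = 75 + 81 = 156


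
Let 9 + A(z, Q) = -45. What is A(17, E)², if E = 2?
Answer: 2916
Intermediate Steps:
A(z, Q) = -54 (A(z, Q) = -9 - 45 = -54)
A(17, E)² = (-54)² = 2916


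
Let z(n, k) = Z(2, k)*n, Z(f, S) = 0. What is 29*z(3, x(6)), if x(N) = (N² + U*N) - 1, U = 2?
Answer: 0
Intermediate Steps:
x(N) = -1 + N² + 2*N (x(N) = (N² + 2*N) - 1 = -1 + N² + 2*N)
z(n, k) = 0 (z(n, k) = 0*n = 0)
29*z(3, x(6)) = 29*0 = 0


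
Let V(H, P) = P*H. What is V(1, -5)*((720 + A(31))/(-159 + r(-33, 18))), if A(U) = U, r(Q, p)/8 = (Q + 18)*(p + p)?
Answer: 3755/4479 ≈ 0.83836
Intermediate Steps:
r(Q, p) = 16*p*(18 + Q) (r(Q, p) = 8*((Q + 18)*(p + p)) = 8*((18 + Q)*(2*p)) = 8*(2*p*(18 + Q)) = 16*p*(18 + Q))
V(H, P) = H*P
V(1, -5)*((720 + A(31))/(-159 + r(-33, 18))) = (1*(-5))*((720 + 31)/(-159 + 16*18*(18 - 33))) = -3755/(-159 + 16*18*(-15)) = -3755/(-159 - 4320) = -3755/(-4479) = -3755*(-1)/4479 = -5*(-751/4479) = 3755/4479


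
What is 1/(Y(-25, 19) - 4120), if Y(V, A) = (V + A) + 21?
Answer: -1/4105 ≈ -0.00024361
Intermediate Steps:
Y(V, A) = 21 + A + V (Y(V, A) = (A + V) + 21 = 21 + A + V)
1/(Y(-25, 19) - 4120) = 1/((21 + 19 - 25) - 4120) = 1/(15 - 4120) = 1/(-4105) = -1/4105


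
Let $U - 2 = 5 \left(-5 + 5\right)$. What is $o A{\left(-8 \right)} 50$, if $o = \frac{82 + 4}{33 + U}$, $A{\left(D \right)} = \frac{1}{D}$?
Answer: $- \frac{215}{14} \approx -15.357$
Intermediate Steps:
$U = 2$ ($U = 2 + 5 \left(-5 + 5\right) = 2 + 5 \cdot 0 = 2 + 0 = 2$)
$o = \frac{86}{35}$ ($o = \frac{82 + 4}{33 + 2} = \frac{86}{35} \approx 2.4571$)
$o A{\left(-8 \right)} 50 = \frac{86}{35 \left(-8\right)} 50 = \frac{86}{35} \left(- \frac{1}{8}\right) 50 = \left(- \frac{43}{140}\right) 50 = - \frac{215}{14}$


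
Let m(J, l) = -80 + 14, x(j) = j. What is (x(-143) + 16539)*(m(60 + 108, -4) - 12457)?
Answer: -205327108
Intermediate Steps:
m(J, l) = -66
(x(-143) + 16539)*(m(60 + 108, -4) - 12457) = (-143 + 16539)*(-66 - 12457) = 16396*(-12523) = -205327108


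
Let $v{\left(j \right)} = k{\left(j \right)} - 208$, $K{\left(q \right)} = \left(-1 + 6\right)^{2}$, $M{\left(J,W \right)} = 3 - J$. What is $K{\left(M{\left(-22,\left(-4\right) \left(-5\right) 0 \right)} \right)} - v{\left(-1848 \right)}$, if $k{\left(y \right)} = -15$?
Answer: $248$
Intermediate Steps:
$K{\left(q \right)} = 25$ ($K{\left(q \right)} = 5^{2} = 25$)
$v{\left(j \right)} = -223$ ($v{\left(j \right)} = -15 - 208 = -223$)
$K{\left(M{\left(-22,\left(-4\right) \left(-5\right) 0 \right)} \right)} - v{\left(-1848 \right)} = 25 - -223 = 25 + 223 = 248$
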